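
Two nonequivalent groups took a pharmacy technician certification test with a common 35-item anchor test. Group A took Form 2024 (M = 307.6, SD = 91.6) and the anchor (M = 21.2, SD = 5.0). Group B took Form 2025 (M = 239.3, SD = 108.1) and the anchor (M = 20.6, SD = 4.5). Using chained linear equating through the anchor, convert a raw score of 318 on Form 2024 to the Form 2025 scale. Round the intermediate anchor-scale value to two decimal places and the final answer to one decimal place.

267.4

Form 2024 → anchor (Group A): v = (5.0/91.6)(318 − 307.6) + 21.2 = 21.77
anchor → Form 2025 (Group B): y = (108.1/4.5)(21.77 − 20.6) + 239.3 = 267.4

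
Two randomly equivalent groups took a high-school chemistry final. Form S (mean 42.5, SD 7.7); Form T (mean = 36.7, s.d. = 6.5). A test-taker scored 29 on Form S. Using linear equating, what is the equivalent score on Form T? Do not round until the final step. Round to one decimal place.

25.3

Linear equating: y = (SD_Y/SD_X)(x − M_X) + M_Y
y = (6.5/7.7)(29 − 42.5) + 36.7
y = 0.844156 × -13.5 + 36.7 = -11.3961 + 36.7 = 25.3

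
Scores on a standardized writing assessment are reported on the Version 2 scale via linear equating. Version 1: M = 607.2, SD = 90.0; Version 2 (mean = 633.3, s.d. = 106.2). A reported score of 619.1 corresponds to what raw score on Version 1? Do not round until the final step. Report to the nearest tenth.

Invert y = (SD_Y/SD_X)(x − M_X) + M_Y:
x = (SD_X/SD_Y)(y − M_Y) + M_X = (90.0/106.2)(619.1 − 633.3) + 607.2
x = 0.847458 × -14.200 + 607.2 = 595.2

595.2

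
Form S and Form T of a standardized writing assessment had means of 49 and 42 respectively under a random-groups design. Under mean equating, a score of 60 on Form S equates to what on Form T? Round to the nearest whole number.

Mean equating: y = x + (M_Y − M_X) = 60 + (42 − 49) = 53

53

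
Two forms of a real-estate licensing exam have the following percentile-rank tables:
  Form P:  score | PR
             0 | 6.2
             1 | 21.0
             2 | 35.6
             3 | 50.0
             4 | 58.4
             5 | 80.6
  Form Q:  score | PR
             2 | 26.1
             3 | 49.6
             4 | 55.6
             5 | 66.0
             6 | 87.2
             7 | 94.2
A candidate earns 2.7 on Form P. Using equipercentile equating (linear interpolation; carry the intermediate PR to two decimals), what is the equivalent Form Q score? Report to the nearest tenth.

2.8

PR of 2.7 on Form P: 35.6 + (2.7 − 2)/(3 − 2) × (50.0 − 35.6) = 45.68
On Form Q, PR 45.68 falls between score 2 (PR 26.1) and 3 (PR 49.6).
Interpolate: 2 + (45.68 − 26.1)/(49.6 − 26.1) × (3 − 2) = 2.8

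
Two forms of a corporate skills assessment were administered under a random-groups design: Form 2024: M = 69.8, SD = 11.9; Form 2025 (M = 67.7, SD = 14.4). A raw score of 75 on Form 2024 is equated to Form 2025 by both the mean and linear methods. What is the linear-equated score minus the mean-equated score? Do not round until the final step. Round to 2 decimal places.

1.09

Mean-equated: 75 + (67.7 − 69.8) = 72.90
Linear-equated: (14.4/11.9)(75 − 69.8) + 67.7 = 73.992
Difference = 73.992 − 72.90 = 1.09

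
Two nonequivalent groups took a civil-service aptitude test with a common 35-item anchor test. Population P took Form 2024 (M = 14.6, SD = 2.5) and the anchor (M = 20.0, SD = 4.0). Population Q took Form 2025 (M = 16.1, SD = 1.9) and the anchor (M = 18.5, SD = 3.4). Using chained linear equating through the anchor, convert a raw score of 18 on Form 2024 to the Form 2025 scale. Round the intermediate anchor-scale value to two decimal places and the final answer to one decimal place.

20.0

Form 2024 → anchor (Population P): v = (4.0/2.5)(18 − 14.6) + 20.0 = 25.44
anchor → Form 2025 (Population Q): y = (1.9/3.4)(25.44 − 18.5) + 16.1 = 20.0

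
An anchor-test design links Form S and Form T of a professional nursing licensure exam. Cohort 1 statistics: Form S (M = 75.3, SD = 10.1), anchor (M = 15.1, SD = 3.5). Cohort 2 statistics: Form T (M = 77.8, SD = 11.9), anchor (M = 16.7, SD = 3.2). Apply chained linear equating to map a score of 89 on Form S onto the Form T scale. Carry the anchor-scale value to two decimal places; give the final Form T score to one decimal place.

Form S → anchor (Cohort 1): v = (3.5/10.1)(89 − 75.3) + 15.1 = 19.85
anchor → Form T (Cohort 2): y = (11.9/3.2)(19.85 − 16.7) + 77.8 = 89.5

89.5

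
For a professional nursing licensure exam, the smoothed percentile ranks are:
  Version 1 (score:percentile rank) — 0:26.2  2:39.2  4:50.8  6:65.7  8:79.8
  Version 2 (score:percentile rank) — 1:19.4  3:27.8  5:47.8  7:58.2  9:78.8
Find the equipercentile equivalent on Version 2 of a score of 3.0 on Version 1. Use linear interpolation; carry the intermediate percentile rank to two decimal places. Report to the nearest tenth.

PR of 3.0 on Version 1: 39.2 + (3.0 − 2)/(4 − 2) × (50.8 − 39.2) = 45.00
On Version 2, PR 45.00 falls between score 3 (PR 27.8) and 5 (PR 47.8).
Interpolate: 3 + (45.00 − 27.8)/(47.8 − 27.8) × (5 − 3) = 4.7

4.7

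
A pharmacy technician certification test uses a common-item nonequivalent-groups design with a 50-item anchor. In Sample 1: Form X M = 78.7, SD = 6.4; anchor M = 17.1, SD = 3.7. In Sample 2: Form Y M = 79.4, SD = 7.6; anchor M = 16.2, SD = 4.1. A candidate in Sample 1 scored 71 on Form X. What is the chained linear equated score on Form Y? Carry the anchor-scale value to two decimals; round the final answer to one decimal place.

72.8

Form X → anchor (Sample 1): v = (3.7/6.4)(71 − 78.7) + 17.1 = 12.65
anchor → Form Y (Sample 2): y = (7.6/4.1)(12.65 − 16.2) + 79.4 = 72.8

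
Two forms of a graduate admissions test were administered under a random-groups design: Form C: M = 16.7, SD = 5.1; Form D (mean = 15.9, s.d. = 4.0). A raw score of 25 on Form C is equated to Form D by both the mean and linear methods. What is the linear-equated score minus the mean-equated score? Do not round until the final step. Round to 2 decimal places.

Mean-equated: 25 + (15.9 − 16.7) = 24.20
Linear-equated: (4.0/5.1)(25 − 16.7) + 15.9 = 22.410
Difference = 22.410 − 24.20 = -1.79

-1.79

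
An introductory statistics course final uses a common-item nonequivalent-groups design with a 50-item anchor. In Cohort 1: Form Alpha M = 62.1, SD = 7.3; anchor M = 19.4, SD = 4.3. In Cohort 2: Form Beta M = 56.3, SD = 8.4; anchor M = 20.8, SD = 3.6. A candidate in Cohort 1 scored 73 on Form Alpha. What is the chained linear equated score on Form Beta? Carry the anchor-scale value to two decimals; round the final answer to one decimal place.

Form Alpha → anchor (Cohort 1): v = (4.3/7.3)(73 − 62.1) + 19.4 = 25.82
anchor → Form Beta (Cohort 2): y = (8.4/3.6)(25.82 − 20.8) + 56.3 = 68.0

68.0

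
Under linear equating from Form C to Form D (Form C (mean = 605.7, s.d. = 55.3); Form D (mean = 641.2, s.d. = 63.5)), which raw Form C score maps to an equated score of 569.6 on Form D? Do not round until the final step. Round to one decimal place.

Invert y = (SD_Y/SD_X)(x − M_X) + M_Y:
x = (SD_X/SD_Y)(y − M_Y) + M_X = (55.3/63.5)(569.6 − 641.2) + 605.7
x = 0.870866 × -71.600 + 605.7 = 543.3

543.3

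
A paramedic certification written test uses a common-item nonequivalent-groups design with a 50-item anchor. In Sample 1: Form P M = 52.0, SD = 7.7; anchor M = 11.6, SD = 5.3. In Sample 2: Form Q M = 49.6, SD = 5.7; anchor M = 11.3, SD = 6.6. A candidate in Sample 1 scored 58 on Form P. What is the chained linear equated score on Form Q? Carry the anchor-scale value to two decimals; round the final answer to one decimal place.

Form P → anchor (Sample 1): v = (5.3/7.7)(58 − 52.0) + 11.6 = 15.73
anchor → Form Q (Sample 2): y = (5.7/6.6)(15.73 − 11.3) + 49.6 = 53.4

53.4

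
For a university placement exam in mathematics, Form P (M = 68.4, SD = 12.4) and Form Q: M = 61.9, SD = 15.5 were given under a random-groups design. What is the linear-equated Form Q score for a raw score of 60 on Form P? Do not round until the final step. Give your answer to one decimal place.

Linear equating: y = (SD_Y/SD_X)(x − M_X) + M_Y
y = (15.5/12.4)(60 − 68.4) + 61.9
y = 1.250000 × -8.4 + 61.9 = -10.5000 + 61.9 = 51.4

51.4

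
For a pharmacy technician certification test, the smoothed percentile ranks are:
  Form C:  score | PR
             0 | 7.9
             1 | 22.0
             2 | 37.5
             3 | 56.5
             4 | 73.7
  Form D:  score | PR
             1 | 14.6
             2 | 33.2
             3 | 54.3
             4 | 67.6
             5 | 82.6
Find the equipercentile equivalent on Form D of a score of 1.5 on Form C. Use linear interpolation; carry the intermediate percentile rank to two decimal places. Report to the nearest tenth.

1.8

PR of 1.5 on Form C: 22.0 + (1.5 − 1)/(2 − 1) × (37.5 − 22.0) = 29.75
On Form D, PR 29.75 falls between score 1 (PR 14.6) and 2 (PR 33.2).
Interpolate: 1 + (29.75 − 14.6)/(33.2 − 14.6) × (2 − 1) = 1.8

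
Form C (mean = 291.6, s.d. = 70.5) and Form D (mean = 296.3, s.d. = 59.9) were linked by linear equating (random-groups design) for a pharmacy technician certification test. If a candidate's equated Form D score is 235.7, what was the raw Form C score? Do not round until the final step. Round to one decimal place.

Invert y = (SD_Y/SD_X)(x − M_X) + M_Y:
x = (SD_X/SD_Y)(y − M_Y) + M_X = (70.5/59.9)(235.7 − 296.3) + 291.6
x = 1.176962 × -60.600 + 291.6 = 220.3

220.3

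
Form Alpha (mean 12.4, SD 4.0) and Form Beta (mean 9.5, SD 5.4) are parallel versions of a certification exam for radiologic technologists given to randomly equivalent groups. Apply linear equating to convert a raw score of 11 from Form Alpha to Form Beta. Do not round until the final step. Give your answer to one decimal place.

Linear equating: y = (SD_Y/SD_X)(x − M_X) + M_Y
y = (5.4/4.0)(11 − 12.4) + 9.5
y = 1.350000 × -1.4 + 9.5 = -1.8900 + 9.5 = 7.6

7.6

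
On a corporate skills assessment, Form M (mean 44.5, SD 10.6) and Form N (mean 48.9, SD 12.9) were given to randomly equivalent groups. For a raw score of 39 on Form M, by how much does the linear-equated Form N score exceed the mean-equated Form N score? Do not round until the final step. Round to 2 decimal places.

Mean-equated: 39 + (48.9 − 44.5) = 43.40
Linear-equated: (12.9/10.6)(39 − 44.5) + 48.9 = 42.207
Difference = 42.207 − 43.40 = -1.19

-1.19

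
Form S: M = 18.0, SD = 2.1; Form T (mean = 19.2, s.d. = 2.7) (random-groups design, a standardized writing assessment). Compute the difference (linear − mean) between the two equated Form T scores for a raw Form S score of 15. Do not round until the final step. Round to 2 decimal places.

Mean-equated: 15 + (19.2 − 18.0) = 16.20
Linear-equated: (2.7/2.1)(15 − 18.0) + 19.2 = 15.343
Difference = 15.343 − 16.20 = -0.86

-0.86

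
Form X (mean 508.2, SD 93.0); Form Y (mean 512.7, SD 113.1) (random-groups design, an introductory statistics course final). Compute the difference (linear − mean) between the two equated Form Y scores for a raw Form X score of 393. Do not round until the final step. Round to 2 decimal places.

-24.90

Mean-equated: 393 + (512.7 − 508.2) = 397.50
Linear-equated: (113.1/93.0)(393 − 508.2) + 512.7 = 372.602
Difference = 372.602 − 397.50 = -24.90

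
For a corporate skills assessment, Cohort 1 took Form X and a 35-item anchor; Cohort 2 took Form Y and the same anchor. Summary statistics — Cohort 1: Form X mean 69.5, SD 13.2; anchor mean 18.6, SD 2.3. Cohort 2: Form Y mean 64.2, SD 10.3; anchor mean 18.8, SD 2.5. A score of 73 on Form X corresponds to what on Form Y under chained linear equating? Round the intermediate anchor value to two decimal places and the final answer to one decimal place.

Form X → anchor (Cohort 1): v = (2.3/13.2)(73 − 69.5) + 18.6 = 19.21
anchor → Form Y (Cohort 2): y = (10.3/2.5)(19.21 − 18.8) + 64.2 = 65.9

65.9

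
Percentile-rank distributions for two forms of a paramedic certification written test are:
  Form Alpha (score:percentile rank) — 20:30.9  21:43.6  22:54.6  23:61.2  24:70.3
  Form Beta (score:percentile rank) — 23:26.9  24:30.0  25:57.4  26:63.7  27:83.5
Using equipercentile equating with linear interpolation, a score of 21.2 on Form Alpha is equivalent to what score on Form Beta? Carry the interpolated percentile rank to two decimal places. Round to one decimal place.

24.6

PR of 21.2 on Form Alpha: 43.6 + (21.2 − 21)/(22 − 21) × (54.6 − 43.6) = 45.80
On Form Beta, PR 45.80 falls between score 24 (PR 30.0) and 25 (PR 57.4).
Interpolate: 24 + (45.80 − 30.0)/(57.4 − 30.0) × (25 − 24) = 24.6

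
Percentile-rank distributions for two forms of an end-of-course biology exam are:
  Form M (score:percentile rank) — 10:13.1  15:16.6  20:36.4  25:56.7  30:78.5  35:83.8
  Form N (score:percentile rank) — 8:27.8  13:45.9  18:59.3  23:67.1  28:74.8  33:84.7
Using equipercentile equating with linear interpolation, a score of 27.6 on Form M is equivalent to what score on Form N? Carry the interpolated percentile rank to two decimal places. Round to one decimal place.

23.6

PR of 27.6 on Form M: 56.7 + (27.6 − 25)/(30 − 25) × (78.5 − 56.7) = 68.04
On Form N, PR 68.04 falls between score 23 (PR 67.1) and 28 (PR 74.8).
Interpolate: 23 + (68.04 − 67.1)/(74.8 − 67.1) × (28 − 23) = 23.6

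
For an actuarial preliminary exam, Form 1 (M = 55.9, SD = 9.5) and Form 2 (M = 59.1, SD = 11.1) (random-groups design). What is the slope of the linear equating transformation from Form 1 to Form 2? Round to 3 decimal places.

1.168

A = SD_Y / SD_X = 11.1 / 9.5 = 1.168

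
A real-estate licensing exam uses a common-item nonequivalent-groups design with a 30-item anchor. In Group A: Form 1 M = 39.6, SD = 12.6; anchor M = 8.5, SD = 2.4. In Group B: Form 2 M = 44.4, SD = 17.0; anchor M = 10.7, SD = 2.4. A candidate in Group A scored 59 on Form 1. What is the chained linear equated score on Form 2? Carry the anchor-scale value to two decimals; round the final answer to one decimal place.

Form 1 → anchor (Group A): v = (2.4/12.6)(59 − 39.6) + 8.5 = 12.20
anchor → Form 2 (Group B): y = (17.0/2.4)(12.20 − 10.7) + 44.4 = 55.0

55.0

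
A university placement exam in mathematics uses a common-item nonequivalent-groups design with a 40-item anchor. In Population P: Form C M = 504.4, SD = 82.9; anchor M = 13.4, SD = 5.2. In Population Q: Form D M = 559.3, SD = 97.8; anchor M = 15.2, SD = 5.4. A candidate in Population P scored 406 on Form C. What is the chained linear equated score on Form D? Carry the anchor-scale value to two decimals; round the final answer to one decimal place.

Form C → anchor (Population P): v = (5.2/82.9)(406 − 504.4) + 13.4 = 7.23
anchor → Form D (Population Q): y = (97.8/5.4)(7.23 − 15.2) + 559.3 = 415.0

415.0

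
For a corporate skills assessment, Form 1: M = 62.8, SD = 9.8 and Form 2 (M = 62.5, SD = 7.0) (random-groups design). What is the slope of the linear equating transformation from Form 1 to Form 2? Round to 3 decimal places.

A = SD_Y / SD_X = 7.0 / 9.8 = 0.714

0.714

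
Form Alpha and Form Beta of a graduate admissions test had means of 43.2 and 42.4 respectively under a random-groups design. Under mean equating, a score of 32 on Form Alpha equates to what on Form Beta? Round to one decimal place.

Mean equating: y = x + (M_Y − M_X) = 32 + (42.4 − 43.2) = 31.2

31.2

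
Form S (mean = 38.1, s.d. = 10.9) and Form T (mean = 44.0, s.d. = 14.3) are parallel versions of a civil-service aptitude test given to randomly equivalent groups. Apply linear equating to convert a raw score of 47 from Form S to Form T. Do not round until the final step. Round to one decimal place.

55.7

Linear equating: y = (SD_Y/SD_X)(x − M_X) + M_Y
y = (14.3/10.9)(47 − 38.1) + 44.0
y = 1.311927 × 8.9 + 44.0 = 11.6761 + 44.0 = 55.7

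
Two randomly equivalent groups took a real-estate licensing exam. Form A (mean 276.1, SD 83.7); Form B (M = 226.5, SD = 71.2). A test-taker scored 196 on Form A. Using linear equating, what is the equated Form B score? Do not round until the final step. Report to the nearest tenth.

158.4

Linear equating: y = (SD_Y/SD_X)(x − M_X) + M_Y
y = (71.2/83.7)(196 − 276.1) + 226.5
y = 0.850657 × -80.1 + 226.5 = -68.1376 + 226.5 = 158.4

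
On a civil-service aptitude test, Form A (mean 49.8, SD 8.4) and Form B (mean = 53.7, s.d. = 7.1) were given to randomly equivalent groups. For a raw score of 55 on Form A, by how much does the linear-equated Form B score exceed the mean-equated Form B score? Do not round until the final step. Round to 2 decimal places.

-0.80

Mean-equated: 55 + (53.7 − 49.8) = 58.90
Linear-equated: (7.1/8.4)(55 − 49.8) + 53.7 = 58.095
Difference = 58.095 − 58.90 = -0.80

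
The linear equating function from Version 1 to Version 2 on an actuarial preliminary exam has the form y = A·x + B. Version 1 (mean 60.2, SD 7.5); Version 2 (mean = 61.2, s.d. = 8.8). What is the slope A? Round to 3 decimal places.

A = SD_Y / SD_X = 8.8 / 7.5 = 1.173

1.173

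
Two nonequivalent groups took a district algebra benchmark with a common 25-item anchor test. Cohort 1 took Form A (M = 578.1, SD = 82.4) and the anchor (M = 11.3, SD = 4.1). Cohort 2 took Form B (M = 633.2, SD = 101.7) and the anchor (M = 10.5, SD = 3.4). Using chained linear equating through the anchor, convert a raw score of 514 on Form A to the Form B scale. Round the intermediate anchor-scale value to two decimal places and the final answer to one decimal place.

Form A → anchor (Cohort 1): v = (4.1/82.4)(514 − 578.1) + 11.3 = 8.11
anchor → Form B (Cohort 2): y = (101.7/3.4)(8.11 − 10.5) + 633.2 = 561.7

561.7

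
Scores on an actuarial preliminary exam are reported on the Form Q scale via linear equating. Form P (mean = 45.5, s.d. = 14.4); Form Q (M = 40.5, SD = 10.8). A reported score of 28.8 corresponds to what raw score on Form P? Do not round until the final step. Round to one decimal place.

Invert y = (SD_Y/SD_X)(x − M_X) + M_Y:
x = (SD_X/SD_Y)(y − M_Y) + M_X = (14.4/10.8)(28.8 − 40.5) + 45.5
x = 1.333333 × -11.700 + 45.5 = 29.9

29.9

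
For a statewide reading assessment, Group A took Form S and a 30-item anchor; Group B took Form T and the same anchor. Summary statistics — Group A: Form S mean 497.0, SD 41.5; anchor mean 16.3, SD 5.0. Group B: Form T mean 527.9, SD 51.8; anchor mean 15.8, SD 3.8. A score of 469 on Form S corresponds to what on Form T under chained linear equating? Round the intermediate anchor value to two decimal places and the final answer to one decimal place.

488.8

Form S → anchor (Group A): v = (5.0/41.5)(469 − 497.0) + 16.3 = 12.93
anchor → Form T (Group B): y = (51.8/3.8)(12.93 − 15.8) + 527.9 = 488.8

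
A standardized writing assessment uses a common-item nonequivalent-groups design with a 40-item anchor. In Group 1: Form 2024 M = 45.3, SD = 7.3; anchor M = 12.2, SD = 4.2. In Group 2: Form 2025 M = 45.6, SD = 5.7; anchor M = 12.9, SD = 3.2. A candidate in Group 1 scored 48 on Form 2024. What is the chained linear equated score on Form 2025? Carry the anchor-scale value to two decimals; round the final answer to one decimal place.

47.1

Form 2024 → anchor (Group 1): v = (4.2/7.3)(48 − 45.3) + 12.2 = 13.75
anchor → Form 2025 (Group 2): y = (5.7/3.2)(13.75 − 12.9) + 45.6 = 47.1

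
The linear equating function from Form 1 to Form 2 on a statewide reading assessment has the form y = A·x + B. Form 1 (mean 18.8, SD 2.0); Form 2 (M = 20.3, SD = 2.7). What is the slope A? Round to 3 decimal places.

1.350

A = SD_Y / SD_X = 2.7 / 2.0 = 1.350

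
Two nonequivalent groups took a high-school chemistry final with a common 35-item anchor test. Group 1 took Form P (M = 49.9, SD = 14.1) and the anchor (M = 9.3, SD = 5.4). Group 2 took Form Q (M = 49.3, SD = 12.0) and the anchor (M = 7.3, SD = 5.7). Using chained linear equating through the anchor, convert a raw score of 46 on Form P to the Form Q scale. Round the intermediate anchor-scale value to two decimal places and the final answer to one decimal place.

Form P → anchor (Group 1): v = (5.4/14.1)(46 − 49.9) + 9.3 = 7.81
anchor → Form Q (Group 2): y = (12.0/5.7)(7.81 − 7.3) + 49.3 = 50.4

50.4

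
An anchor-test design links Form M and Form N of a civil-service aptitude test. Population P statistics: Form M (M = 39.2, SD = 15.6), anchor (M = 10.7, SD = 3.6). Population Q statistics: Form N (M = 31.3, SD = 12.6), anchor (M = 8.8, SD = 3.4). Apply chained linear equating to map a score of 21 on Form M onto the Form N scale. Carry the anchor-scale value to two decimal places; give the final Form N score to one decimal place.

22.8

Form M → anchor (Population P): v = (3.6/15.6)(21 − 39.2) + 10.7 = 6.50
anchor → Form N (Population Q): y = (12.6/3.4)(6.50 − 8.8) + 31.3 = 22.8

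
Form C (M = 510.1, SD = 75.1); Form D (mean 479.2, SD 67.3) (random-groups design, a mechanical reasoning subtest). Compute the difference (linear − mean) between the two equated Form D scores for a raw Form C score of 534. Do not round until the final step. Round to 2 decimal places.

Mean-equated: 534 + (479.2 − 510.1) = 503.10
Linear-equated: (67.3/75.1)(534 − 510.1) + 479.2 = 500.618
Difference = 500.618 − 503.10 = -2.48

-2.48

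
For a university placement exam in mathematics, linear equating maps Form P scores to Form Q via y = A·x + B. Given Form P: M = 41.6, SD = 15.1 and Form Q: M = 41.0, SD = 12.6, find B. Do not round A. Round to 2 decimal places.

6.29

A = SD_Y / SD_X = 12.6 / 15.1 = 0.834437
B = M_Y − A·M_X = 41.0 − 0.834437 × 41.6 = 6.29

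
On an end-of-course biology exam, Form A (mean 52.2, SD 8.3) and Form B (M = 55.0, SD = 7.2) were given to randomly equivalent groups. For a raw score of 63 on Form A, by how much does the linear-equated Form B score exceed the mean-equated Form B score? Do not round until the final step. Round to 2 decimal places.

Mean-equated: 63 + (55.0 − 52.2) = 65.80
Linear-equated: (7.2/8.3)(63 − 52.2) + 55.0 = 64.369
Difference = 64.369 − 65.80 = -1.43

-1.43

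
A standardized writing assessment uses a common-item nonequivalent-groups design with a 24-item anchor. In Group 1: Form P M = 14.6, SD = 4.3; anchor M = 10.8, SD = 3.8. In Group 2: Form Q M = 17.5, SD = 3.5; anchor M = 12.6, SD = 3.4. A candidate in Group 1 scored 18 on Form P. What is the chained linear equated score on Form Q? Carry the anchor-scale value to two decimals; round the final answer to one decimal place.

Form P → anchor (Group 1): v = (3.8/4.3)(18 − 14.6) + 10.8 = 13.80
anchor → Form Q (Group 2): y = (3.5/3.4)(13.80 − 12.6) + 17.5 = 18.7

18.7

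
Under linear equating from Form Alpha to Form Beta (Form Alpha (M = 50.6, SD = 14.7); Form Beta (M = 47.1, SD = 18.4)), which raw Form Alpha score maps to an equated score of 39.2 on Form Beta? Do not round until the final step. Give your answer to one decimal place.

Invert y = (SD_Y/SD_X)(x − M_X) + M_Y:
x = (SD_X/SD_Y)(y − M_Y) + M_X = (14.7/18.4)(39.2 − 47.1) + 50.6
x = 0.798913 × -7.900 + 50.6 = 44.3

44.3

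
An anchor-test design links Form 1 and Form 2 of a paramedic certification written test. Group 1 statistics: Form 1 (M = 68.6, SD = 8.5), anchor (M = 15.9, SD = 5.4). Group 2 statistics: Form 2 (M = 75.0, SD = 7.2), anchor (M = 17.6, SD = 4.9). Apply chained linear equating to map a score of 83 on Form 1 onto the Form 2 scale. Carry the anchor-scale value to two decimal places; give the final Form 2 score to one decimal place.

85.9

Form 1 → anchor (Group 1): v = (5.4/8.5)(83 − 68.6) + 15.9 = 25.05
anchor → Form 2 (Group 2): y = (7.2/4.9)(25.05 − 17.6) + 75.0 = 85.9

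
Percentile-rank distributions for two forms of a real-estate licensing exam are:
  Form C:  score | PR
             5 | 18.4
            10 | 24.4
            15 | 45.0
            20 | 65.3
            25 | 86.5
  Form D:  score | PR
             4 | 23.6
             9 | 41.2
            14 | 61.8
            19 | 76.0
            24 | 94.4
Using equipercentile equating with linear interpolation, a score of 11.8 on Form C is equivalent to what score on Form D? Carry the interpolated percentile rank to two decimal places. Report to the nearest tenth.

PR of 11.8 on Form C: 24.4 + (11.8 − 10)/(15 − 10) × (45.0 − 24.4) = 31.82
On Form D, PR 31.82 falls between score 4 (PR 23.6) and 9 (PR 41.2).
Interpolate: 4 + (31.82 − 23.6)/(41.2 − 23.6) × (9 − 4) = 6.3

6.3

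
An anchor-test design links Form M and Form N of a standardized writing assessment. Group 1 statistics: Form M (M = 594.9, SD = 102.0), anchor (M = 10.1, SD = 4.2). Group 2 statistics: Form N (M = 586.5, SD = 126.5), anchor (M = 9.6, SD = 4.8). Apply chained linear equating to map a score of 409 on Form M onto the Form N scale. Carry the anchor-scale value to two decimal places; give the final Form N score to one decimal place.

398.1

Form M → anchor (Group 1): v = (4.2/102.0)(409 − 594.9) + 10.1 = 2.45
anchor → Form N (Group 2): y = (126.5/4.8)(2.45 − 9.6) + 586.5 = 398.1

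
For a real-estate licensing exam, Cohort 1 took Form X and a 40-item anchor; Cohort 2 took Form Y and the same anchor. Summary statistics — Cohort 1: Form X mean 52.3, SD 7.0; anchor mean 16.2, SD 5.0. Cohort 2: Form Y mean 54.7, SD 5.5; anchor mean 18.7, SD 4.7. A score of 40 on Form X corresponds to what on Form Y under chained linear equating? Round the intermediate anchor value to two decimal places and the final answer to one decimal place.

Form X → anchor (Cohort 1): v = (5.0/7.0)(40 − 52.3) + 16.2 = 7.41
anchor → Form Y (Cohort 2): y = (5.5/4.7)(7.41 − 18.7) + 54.7 = 41.5

41.5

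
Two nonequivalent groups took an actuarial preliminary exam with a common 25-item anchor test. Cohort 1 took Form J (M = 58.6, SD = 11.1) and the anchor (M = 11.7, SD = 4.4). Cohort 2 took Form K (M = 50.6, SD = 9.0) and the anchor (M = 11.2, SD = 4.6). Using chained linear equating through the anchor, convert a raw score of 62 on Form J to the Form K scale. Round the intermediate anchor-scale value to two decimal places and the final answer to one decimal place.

Form J → anchor (Cohort 1): v = (4.4/11.1)(62 − 58.6) + 11.7 = 13.05
anchor → Form K (Cohort 2): y = (9.0/4.6)(13.05 − 11.2) + 50.6 = 54.2

54.2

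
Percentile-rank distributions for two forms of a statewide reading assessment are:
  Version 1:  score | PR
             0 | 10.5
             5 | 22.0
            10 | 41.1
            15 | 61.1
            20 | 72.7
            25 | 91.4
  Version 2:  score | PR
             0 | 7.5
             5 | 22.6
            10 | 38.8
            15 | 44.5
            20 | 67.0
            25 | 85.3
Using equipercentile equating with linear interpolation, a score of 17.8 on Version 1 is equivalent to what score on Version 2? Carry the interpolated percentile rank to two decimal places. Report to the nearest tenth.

PR of 17.8 on Version 1: 61.1 + (17.8 − 15)/(20 − 15) × (72.7 − 61.1) = 67.60
On Version 2, PR 67.60 falls between score 20 (PR 67.0) and 25 (PR 85.3).
Interpolate: 20 + (67.60 − 67.0)/(85.3 − 67.0) × (25 − 20) = 20.2

20.2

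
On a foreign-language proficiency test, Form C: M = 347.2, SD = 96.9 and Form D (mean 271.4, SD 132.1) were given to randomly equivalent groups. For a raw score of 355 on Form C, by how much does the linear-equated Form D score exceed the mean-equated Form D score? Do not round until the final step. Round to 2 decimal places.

Mean-equated: 355 + (271.4 − 347.2) = 279.20
Linear-equated: (132.1/96.9)(355 − 347.2) + 271.4 = 282.033
Difference = 282.033 − 279.20 = 2.83

2.83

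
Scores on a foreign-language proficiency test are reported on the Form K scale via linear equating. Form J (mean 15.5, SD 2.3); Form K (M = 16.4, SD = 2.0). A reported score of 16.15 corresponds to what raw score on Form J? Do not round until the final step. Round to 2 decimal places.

Invert y = (SD_Y/SD_X)(x − M_X) + M_Y:
x = (SD_X/SD_Y)(y − M_Y) + M_X = (2.3/2.0)(16.15 − 16.4) + 15.5
x = 1.150000 × -0.250 + 15.5 = 15.21

15.21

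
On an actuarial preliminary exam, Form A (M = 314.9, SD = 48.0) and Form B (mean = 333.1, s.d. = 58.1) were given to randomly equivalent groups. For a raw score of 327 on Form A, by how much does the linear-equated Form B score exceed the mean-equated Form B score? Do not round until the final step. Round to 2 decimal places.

Mean-equated: 327 + (333.1 − 314.9) = 345.20
Linear-equated: (58.1/48.0)(327 − 314.9) + 333.1 = 347.746
Difference = 347.746 − 345.20 = 2.55

2.55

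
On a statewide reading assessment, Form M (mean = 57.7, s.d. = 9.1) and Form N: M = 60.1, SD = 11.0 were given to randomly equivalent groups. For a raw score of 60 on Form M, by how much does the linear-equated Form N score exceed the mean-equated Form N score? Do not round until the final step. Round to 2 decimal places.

0.48

Mean-equated: 60 + (60.1 − 57.7) = 62.40
Linear-equated: (11.0/9.1)(60 − 57.7) + 60.1 = 62.880
Difference = 62.880 − 62.40 = 0.48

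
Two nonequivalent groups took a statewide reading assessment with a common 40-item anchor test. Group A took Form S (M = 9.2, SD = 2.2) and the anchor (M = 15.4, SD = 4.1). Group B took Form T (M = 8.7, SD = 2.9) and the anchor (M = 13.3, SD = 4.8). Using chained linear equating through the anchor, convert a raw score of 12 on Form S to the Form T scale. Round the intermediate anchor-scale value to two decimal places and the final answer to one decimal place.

Form S → anchor (Group A): v = (4.1/2.2)(12 − 9.2) + 15.4 = 20.62
anchor → Form T (Group B): y = (2.9/4.8)(20.62 − 13.3) + 8.7 = 13.1

13.1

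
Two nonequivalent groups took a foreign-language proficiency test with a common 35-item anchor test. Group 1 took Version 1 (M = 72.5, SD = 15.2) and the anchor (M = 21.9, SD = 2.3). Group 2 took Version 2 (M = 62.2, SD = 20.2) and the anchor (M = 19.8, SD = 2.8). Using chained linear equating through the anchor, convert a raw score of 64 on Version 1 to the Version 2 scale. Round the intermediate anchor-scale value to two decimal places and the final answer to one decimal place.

68.0

Version 1 → anchor (Group 1): v = (2.3/15.2)(64 − 72.5) + 21.9 = 20.61
anchor → Version 2 (Group 2): y = (20.2/2.8)(20.61 − 19.8) + 62.2 = 68.0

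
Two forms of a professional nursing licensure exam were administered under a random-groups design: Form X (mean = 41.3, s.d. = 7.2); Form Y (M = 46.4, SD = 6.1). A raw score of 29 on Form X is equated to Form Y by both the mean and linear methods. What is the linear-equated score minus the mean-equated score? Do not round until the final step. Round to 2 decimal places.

1.88

Mean-equated: 29 + (46.4 − 41.3) = 34.10
Linear-equated: (6.1/7.2)(29 − 41.3) + 46.4 = 35.979
Difference = 35.979 − 34.10 = 1.88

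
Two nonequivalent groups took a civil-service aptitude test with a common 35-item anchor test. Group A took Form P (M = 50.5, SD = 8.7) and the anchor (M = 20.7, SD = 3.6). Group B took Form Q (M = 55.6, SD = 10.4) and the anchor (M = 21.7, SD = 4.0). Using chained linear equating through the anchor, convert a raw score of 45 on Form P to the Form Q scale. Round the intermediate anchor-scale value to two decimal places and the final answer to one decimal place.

Form P → anchor (Group A): v = (3.6/8.7)(45 − 50.5) + 20.7 = 18.42
anchor → Form Q (Group B): y = (10.4/4.0)(18.42 − 21.7) + 55.6 = 47.1

47.1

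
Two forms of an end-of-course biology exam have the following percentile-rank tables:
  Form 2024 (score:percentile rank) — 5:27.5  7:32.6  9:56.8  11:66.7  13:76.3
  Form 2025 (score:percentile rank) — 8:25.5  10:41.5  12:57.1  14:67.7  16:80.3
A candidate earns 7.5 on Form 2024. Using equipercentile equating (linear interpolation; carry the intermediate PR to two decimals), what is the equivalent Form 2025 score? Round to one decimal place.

9.6

PR of 7.5 on Form 2024: 32.6 + (7.5 − 7)/(9 − 7) × (56.8 − 32.6) = 38.65
On Form 2025, PR 38.65 falls between score 8 (PR 25.5) and 10 (PR 41.5).
Interpolate: 8 + (38.65 − 25.5)/(41.5 − 25.5) × (10 − 8) = 9.6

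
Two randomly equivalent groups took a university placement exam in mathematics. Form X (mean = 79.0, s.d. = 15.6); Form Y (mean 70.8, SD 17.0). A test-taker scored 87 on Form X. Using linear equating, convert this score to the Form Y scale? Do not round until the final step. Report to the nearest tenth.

79.5

Linear equating: y = (SD_Y/SD_X)(x − M_X) + M_Y
y = (17.0/15.6)(87 − 79.0) + 70.8
y = 1.089744 × 8.0 + 70.8 = 8.7179 + 70.8 = 79.5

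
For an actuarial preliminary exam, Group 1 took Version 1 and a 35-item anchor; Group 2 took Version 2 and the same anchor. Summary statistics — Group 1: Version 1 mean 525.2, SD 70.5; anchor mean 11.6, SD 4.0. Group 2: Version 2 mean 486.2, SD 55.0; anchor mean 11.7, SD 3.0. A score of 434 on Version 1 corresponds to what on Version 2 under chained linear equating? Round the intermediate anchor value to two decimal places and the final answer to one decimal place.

Version 1 → anchor (Group 1): v = (4.0/70.5)(434 − 525.2) + 11.6 = 6.43
anchor → Version 2 (Group 2): y = (55.0/3.0)(6.43 − 11.7) + 486.2 = 389.6

389.6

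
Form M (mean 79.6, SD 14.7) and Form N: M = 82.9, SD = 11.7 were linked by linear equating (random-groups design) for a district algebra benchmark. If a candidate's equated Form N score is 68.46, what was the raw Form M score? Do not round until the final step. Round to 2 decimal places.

Invert y = (SD_Y/SD_X)(x − M_X) + M_Y:
x = (SD_X/SD_Y)(y − M_Y) + M_X = (14.7/11.7)(68.46 − 82.9) + 79.6
x = 1.256410 × -14.440 + 79.6 = 61.46

61.46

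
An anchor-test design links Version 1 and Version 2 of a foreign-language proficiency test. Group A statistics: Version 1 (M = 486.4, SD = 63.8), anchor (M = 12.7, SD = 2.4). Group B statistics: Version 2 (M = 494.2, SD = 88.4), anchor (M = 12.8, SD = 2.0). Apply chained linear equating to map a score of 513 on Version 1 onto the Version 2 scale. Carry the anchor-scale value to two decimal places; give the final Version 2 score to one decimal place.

534.0

Version 1 → anchor (Group A): v = (2.4/63.8)(513 − 486.4) + 12.7 = 13.70
anchor → Version 2 (Group B): y = (88.4/2.0)(13.70 − 12.8) + 494.2 = 534.0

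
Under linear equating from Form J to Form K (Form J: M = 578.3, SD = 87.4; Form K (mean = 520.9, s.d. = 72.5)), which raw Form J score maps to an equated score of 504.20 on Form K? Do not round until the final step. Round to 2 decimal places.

558.17

Invert y = (SD_Y/SD_X)(x − M_X) + M_Y:
x = (SD_X/SD_Y)(y − M_Y) + M_X = (87.4/72.5)(504.20 − 520.9) + 578.3
x = 1.205517 × -16.700 + 578.3 = 558.17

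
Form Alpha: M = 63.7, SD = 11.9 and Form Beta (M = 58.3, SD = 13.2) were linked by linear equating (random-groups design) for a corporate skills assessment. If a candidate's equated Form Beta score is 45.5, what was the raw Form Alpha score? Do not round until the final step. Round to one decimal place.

52.2

Invert y = (SD_Y/SD_X)(x − M_X) + M_Y:
x = (SD_X/SD_Y)(y − M_Y) + M_X = (11.9/13.2)(45.5 − 58.3) + 63.7
x = 0.901515 × -12.800 + 63.7 = 52.2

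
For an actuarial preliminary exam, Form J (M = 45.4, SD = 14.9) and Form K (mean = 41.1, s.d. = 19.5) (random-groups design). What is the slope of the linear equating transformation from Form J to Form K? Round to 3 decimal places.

A = SD_Y / SD_X = 19.5 / 14.9 = 1.309

1.309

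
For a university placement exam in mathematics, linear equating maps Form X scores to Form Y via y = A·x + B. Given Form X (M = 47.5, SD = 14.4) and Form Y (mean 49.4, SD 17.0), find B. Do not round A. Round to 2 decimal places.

A = SD_Y / SD_X = 17.0 / 14.4 = 1.180556
B = M_Y − A·M_X = 49.4 − 1.180556 × 47.5 = -6.68

-6.68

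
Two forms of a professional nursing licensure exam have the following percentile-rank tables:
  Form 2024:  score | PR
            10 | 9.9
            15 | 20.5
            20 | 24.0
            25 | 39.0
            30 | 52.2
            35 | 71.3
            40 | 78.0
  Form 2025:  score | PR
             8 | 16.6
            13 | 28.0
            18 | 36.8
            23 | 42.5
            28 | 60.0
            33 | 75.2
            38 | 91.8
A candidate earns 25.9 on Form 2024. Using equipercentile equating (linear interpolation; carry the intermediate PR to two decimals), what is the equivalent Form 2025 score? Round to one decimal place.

PR of 25.9 on Form 2024: 39.0 + (25.9 − 25)/(30 − 25) × (52.2 − 39.0) = 41.38
On Form 2025, PR 41.38 falls between score 18 (PR 36.8) and 23 (PR 42.5).
Interpolate: 18 + (41.38 − 36.8)/(42.5 − 36.8) × (23 − 18) = 22.0

22.0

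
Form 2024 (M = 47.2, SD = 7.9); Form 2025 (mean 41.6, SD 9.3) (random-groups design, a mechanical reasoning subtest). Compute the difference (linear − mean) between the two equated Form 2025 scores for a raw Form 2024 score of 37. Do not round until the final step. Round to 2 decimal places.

Mean-equated: 37 + (41.6 − 47.2) = 31.40
Linear-equated: (9.3/7.9)(37 − 47.2) + 41.6 = 29.592
Difference = 29.592 − 31.40 = -1.81

-1.81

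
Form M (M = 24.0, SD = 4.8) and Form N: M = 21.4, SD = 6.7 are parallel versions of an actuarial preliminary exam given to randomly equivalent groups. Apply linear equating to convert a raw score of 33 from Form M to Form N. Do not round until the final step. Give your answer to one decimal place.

34.0

Linear equating: y = (SD_Y/SD_X)(x − M_X) + M_Y
y = (6.7/4.8)(33 − 24.0) + 21.4
y = 1.395833 × 9.0 + 21.4 = 12.5625 + 21.4 = 34.0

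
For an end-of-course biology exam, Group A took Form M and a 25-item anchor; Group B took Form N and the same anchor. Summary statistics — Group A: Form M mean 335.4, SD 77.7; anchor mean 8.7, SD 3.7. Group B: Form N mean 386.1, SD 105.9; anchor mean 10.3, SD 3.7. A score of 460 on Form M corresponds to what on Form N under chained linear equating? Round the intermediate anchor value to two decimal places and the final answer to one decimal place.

Form M → anchor (Group A): v = (3.7/77.7)(460 − 335.4) + 8.7 = 14.63
anchor → Form N (Group B): y = (105.9/3.7)(14.63 − 10.3) + 386.1 = 510.0

510.0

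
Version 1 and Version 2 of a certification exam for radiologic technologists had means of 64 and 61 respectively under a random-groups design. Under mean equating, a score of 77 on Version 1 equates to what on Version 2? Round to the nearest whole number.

74

Mean equating: y = x + (M_Y − M_X) = 77 + (61 − 64) = 74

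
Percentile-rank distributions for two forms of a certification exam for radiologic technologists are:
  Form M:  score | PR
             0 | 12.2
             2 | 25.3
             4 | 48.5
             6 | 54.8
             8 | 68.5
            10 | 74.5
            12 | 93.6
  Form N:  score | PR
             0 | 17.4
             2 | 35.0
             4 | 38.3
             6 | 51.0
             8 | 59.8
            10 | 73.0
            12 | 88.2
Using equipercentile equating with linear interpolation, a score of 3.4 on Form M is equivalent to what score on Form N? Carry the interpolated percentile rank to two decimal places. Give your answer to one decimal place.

PR of 3.4 on Form M: 25.3 + (3.4 − 2)/(4 − 2) × (48.5 − 25.3) = 41.54
On Form N, PR 41.54 falls between score 4 (PR 38.3) and 6 (PR 51.0).
Interpolate: 4 + (41.54 − 38.3)/(51.0 − 38.3) × (6 − 4) = 4.5

4.5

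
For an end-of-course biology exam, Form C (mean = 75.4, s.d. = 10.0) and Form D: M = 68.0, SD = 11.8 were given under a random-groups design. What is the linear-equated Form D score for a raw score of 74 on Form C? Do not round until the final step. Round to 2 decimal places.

66.35

Linear equating: y = (SD_Y/SD_X)(x − M_X) + M_Y
y = (11.8/10.0)(74 − 75.4) + 68.0
y = 1.180000 × -1.4 + 68.0 = -1.6520 + 68.0 = 66.35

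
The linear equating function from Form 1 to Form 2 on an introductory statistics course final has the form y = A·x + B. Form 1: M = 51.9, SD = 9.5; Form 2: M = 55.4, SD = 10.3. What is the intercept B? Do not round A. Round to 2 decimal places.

A = SD_Y / SD_X = 10.3 / 9.5 = 1.084211
B = M_Y − A·M_X = 55.4 − 1.084211 × 51.9 = -0.87

-0.87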